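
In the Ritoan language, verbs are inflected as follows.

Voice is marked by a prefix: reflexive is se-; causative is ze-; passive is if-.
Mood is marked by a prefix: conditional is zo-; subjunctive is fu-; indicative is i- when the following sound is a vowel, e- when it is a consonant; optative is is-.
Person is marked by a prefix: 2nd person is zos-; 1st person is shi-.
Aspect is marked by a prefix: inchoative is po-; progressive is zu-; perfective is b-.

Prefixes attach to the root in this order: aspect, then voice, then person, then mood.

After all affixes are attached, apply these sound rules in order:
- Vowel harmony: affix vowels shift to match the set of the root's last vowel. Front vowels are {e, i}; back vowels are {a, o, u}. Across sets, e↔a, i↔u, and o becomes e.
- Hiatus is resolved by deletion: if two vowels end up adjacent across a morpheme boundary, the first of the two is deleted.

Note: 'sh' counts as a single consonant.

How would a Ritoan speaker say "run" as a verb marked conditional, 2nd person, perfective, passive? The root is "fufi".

Attach aspect perfective b- → bfufi.
Attach voice passive if- → ifbfufi.
Attach person 2nd person zos- → zosifbfufi.
Attach mood conditional zo- → zozosifbfufi.
Apply vowel harmony: zozosifbfufi → zezesifbfufi.
Vowel deletion: no change.

zezesifbfufi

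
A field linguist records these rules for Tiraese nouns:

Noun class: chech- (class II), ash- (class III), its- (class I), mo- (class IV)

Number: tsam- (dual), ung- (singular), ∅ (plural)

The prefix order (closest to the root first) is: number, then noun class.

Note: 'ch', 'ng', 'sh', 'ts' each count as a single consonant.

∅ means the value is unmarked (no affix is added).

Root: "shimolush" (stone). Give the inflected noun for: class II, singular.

Attach number singular ung- → ungshimolush.
Attach noun class class II chech- → chechungshimolush.

chechungshimolush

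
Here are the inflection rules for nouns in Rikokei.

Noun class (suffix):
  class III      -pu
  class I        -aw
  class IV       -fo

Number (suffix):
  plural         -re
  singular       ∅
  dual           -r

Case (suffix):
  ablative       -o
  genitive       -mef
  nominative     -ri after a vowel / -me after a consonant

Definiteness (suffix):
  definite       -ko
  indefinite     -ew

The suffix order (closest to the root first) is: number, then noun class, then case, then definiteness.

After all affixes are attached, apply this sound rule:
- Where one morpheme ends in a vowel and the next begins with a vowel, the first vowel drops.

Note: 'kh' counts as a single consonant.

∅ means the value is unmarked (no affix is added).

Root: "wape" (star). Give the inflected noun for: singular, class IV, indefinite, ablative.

wapefew

number = singular: zero marking, form stays wape.
Attach noun class class IV -fo → wapefo.
Attach case ablative -o → wapefoo.
Attach definiteness indefinite -ew → wapefooew.
Apply vowel deletion: wapefooew → wapefew.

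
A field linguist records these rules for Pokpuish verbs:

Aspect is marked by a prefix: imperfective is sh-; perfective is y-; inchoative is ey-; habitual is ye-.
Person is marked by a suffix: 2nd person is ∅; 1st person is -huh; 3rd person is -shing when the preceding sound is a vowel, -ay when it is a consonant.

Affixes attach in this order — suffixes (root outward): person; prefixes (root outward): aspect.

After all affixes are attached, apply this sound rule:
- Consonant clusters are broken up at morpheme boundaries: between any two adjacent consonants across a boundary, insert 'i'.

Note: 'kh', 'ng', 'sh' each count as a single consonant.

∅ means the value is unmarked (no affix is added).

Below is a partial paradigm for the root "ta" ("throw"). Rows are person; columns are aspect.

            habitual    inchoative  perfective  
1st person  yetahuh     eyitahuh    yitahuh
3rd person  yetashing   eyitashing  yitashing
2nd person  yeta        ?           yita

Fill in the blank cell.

Attach aspect inchoative ey- → eyta.
person = 2nd person: zero marking, form stays eyta.
Apply epenthesis: eyta → eyita.

eyita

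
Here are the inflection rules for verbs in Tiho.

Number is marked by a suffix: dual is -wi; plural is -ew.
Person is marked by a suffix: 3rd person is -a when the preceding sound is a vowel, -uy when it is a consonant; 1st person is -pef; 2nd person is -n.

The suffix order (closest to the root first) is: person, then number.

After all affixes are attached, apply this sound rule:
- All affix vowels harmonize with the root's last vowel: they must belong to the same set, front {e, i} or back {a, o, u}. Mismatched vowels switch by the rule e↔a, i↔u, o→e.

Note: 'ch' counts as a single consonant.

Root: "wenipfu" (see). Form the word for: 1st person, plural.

Attach person 1st person -pef → wenipfupef.
Attach number plural -ew → wenipfupefew.
Apply vowel harmony: wenipfupefew → wenipfupafaw.

wenipfupafaw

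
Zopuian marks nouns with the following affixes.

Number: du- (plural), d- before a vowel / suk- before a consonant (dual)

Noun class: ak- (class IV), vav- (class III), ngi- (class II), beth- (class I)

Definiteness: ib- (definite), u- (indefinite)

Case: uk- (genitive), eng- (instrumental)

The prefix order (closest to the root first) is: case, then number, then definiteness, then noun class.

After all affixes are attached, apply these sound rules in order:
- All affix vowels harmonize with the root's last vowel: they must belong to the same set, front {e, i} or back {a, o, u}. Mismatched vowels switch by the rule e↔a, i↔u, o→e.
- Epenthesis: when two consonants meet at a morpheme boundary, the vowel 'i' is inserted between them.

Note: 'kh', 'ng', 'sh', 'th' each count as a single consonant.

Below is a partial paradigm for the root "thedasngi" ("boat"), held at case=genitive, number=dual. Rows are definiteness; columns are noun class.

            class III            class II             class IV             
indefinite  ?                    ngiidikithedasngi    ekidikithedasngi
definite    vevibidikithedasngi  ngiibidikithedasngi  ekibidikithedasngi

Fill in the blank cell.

vevidikithedasngi

Attach case genitive uk- → ukthedasngi.
Attach number dual d- (before vowel 'u') → dukthedasngi.
Attach definiteness indefinite u- → udukthedasngi.
Attach noun class class III vav- → vavudukthedasngi.
Apply vowel harmony: vavudukthedasngi → vevidikthedasngi.
Apply epenthesis: vevidikthedasngi → vevidikithedasngi.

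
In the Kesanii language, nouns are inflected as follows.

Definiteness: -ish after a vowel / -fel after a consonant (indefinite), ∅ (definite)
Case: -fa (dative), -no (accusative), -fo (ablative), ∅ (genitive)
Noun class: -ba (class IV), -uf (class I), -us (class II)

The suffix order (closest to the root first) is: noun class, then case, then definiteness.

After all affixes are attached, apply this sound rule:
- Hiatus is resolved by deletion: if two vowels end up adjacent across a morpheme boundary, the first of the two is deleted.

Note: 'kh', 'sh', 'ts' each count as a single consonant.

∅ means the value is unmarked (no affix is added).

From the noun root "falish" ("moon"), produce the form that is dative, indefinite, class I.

Attach noun class class I -uf → falishuf.
Attach case dative -fa → falishuffa.
Attach definiteness indefinite -ish (after vowel 'a') → falishuffaish.
Apply vowel deletion: falishuffaish → falishuffish.

falishuffish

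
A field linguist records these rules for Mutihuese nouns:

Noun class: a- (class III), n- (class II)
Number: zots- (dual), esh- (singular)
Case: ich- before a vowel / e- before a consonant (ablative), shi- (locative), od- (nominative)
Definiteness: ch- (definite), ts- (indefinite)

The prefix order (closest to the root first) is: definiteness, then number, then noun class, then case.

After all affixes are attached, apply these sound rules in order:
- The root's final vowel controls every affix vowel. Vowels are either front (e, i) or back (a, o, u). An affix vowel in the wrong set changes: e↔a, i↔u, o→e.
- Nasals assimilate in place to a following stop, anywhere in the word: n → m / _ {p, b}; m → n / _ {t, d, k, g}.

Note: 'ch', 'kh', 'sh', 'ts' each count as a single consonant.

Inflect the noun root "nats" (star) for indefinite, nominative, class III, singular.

odaashtsnats

Attach definiteness indefinite ts- → tsnats.
Attach number singular esh- → eshtsnats.
Attach noun class class III a- → aeshtsnats.
Attach case nominative od- → odaeshtsnats.
Apply vowel harmony: odaeshtsnats → odaashtsnats.
Nasal assimilation: no change.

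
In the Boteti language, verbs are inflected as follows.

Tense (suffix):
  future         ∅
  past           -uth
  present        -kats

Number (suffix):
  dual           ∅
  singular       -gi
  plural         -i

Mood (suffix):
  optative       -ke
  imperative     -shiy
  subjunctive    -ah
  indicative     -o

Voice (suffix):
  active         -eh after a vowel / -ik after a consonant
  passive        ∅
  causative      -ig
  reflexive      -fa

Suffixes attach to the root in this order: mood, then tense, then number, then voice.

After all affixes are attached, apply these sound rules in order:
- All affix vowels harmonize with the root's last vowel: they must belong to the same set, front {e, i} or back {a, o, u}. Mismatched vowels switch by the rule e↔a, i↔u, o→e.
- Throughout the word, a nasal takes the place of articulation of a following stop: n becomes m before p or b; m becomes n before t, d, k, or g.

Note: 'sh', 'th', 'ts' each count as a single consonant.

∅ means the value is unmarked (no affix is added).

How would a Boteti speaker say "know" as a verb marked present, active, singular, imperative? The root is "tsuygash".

Attach mood imperative -shiy → tsuygashshiy.
Attach tense present -kats → tsuygashshiykats.
Attach number singular -gi → tsuygashshiykatsgi.
Attach voice active -eh (after vowel 'i') → tsuygashshiykatsgieh.
Apply vowel harmony: tsuygashshiykatsgieh → tsuygashshuykatsguah.
Nasal assimilation: no change.

tsuygashshuykatsguah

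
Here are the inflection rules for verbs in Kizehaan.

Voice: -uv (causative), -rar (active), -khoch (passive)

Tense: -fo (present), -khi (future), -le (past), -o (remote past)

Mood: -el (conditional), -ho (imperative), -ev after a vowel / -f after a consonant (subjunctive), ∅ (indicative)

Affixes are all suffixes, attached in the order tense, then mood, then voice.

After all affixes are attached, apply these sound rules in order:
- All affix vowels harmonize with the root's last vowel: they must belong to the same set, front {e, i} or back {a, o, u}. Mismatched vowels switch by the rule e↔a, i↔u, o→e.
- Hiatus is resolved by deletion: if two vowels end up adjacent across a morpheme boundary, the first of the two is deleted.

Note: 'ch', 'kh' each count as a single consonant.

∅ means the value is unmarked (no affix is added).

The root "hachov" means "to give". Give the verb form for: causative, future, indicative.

Attach tense future -khi → hachovkhi.
mood = indicative: zero marking, form stays hachovkhi.
Attach voice causative -uv → hachovkhiuv.
Apply vowel harmony: hachovkhiuv → hachovkhuuv.
Apply vowel deletion: hachovkhuuv → hachovkhuv.

hachovkhuv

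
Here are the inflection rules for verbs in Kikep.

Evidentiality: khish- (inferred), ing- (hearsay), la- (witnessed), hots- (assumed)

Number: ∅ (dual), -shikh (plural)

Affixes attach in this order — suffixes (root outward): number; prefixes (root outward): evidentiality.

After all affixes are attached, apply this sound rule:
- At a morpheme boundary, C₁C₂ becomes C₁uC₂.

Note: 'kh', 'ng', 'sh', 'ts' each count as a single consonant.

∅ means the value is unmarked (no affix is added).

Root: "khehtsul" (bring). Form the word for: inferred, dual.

Attach evidentiality inferred khish- → khishkhehtsul.
number = dual: zero marking, form stays khishkhehtsul.
Apply epenthesis: khishkhehtsul → khishukhehtsul.

khishukhehtsul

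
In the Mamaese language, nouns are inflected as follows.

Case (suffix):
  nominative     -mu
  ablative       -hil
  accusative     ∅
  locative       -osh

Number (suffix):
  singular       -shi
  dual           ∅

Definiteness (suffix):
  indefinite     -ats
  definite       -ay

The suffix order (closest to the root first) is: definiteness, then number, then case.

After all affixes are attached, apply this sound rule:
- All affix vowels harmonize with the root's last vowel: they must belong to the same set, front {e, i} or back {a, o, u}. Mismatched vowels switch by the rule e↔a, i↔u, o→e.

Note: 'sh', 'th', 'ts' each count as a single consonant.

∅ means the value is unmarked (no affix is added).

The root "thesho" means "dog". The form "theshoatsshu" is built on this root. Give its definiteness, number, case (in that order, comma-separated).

Segment: thesho-ats-shi.
definiteness: -ats → indefinite.
number: -shi → singular.
case: ∅ → accusative.

indefinite, singular, accusative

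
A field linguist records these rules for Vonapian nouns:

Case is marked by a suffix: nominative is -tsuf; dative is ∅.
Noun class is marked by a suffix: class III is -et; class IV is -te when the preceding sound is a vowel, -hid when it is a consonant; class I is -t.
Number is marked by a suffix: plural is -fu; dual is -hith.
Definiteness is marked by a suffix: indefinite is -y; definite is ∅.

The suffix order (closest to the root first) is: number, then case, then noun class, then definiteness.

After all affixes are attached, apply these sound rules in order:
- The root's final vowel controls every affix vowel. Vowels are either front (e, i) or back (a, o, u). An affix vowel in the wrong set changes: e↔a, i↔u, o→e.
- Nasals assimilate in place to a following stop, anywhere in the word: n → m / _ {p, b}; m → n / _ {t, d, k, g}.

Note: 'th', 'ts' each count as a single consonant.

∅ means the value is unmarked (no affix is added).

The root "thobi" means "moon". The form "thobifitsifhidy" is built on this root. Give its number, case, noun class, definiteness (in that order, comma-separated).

plural, nominative, class IV, indefinite

Segment: thobi-fu-tsuf-hid-y.
number: -fu → plural.
case: -tsuf → nominative.
noun class: -te/hid → class IV.
definiteness: -y → indefinite.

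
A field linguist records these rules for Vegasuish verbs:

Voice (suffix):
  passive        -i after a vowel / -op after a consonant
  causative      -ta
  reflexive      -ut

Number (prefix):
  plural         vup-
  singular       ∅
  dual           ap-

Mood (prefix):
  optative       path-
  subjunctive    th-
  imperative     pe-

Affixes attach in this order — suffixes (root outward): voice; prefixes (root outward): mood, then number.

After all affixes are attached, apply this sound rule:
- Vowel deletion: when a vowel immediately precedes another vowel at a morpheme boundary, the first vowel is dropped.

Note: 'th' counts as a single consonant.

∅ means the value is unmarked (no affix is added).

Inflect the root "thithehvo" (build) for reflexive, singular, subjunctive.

Attach voice reflexive -ut → thithehvout.
Attach mood subjunctive th- → ththithehvout.
number = singular: zero marking, form stays ththithehvout.
Apply vowel deletion: ththithehvout → ththithehvut.

ththithehvut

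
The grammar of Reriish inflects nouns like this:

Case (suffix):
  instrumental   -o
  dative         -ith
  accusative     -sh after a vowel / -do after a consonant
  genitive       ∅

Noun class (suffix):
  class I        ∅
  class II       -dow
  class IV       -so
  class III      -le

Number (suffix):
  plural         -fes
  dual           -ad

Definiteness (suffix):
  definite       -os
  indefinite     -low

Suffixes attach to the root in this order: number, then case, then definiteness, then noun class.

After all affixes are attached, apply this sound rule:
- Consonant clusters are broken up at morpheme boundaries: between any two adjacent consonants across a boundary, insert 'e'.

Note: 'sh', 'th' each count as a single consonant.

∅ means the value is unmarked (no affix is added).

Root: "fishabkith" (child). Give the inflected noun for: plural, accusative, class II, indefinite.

fishabkithefesedolowedow

Attach number plural -fes → fishabkithfes.
Attach case accusative -do (after consonant 's') → fishabkithfesdo.
Attach definiteness indefinite -low → fishabkithfesdolow.
Attach noun class class II -dow → fishabkithfesdolowdow.
Apply epenthesis: fishabkithfesdolowdow → fishabkithefesedolowedow.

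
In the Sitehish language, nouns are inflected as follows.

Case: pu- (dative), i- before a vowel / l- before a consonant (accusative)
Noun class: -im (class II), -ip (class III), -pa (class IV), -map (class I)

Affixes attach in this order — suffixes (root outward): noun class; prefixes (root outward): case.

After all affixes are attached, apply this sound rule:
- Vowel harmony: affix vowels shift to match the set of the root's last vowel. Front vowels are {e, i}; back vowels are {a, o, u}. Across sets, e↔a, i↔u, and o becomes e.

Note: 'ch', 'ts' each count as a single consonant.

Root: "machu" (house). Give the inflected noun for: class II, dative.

Attach noun class class II -im → machuim.
Attach case dative pu- → pumachuim.
Apply vowel harmony: pumachuim → pumachuum.

pumachuum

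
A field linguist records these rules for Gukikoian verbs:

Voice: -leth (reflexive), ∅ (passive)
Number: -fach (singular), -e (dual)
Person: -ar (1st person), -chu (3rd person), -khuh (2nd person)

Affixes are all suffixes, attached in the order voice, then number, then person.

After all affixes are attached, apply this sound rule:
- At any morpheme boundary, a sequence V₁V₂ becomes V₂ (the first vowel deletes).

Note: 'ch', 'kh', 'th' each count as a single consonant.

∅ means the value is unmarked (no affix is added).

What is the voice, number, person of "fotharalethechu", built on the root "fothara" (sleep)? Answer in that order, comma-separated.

reflexive, dual, 3rd person

Segment: fothara-leth-e-chu.
voice: -leth → reflexive.
number: -e → dual.
person: -chu → 3rd person.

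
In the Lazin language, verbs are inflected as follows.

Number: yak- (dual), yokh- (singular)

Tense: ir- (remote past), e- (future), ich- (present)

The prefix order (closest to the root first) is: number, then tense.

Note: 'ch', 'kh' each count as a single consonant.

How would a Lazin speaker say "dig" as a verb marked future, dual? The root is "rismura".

Attach number dual yak- → yakrismura.
Attach tense future e- → eyakrismura.

eyakrismura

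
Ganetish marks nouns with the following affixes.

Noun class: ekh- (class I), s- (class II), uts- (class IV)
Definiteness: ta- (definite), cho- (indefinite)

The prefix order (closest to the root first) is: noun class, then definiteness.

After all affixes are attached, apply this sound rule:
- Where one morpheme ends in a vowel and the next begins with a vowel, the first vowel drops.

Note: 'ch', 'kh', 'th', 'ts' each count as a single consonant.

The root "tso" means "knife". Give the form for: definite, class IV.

Attach noun class class IV uts- → utstso.
Attach definiteness definite ta- → tautstso.
Apply vowel deletion: tautstso → tutstso.

tutstso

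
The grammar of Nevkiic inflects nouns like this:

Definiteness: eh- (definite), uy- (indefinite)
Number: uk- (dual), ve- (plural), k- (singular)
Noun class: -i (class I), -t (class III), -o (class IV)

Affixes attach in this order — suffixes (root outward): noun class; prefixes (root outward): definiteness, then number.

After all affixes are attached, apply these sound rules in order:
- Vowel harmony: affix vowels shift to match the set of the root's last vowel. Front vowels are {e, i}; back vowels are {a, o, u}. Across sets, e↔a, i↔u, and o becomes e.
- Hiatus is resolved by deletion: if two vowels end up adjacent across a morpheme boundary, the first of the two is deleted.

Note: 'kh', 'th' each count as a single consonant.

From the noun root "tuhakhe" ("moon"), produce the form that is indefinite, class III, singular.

Attach noun class class III -t → tuhakhet.
Attach definiteness indefinite uy- → uytuhakhet.
Attach number singular k- → kuytuhakhet.
Apply vowel harmony: kuytuhakhet → kiytuhakhet.
Vowel deletion: no change.

kiytuhakhet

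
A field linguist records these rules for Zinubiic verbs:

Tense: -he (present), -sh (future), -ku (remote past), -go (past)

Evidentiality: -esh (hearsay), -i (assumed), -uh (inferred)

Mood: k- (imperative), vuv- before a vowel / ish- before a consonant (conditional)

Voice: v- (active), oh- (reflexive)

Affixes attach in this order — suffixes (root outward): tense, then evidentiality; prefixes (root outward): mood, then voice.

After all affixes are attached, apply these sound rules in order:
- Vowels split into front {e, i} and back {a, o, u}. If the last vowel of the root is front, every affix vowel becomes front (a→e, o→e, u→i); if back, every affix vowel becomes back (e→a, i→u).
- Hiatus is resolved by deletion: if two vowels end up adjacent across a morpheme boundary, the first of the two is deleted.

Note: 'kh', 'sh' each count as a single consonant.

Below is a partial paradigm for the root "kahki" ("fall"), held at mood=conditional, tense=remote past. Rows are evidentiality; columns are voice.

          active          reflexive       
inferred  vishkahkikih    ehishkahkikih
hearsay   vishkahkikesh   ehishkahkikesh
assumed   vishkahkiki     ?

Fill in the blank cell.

Attach mood conditional ish- (before consonant 'k') → ishkahki.
Attach tense remote past -ku → ishkahkiku.
Attach voice reflexive oh- → ohishkahkiku.
Attach evidentiality assumed -i → ohishkahkikui.
Apply vowel harmony: ohishkahkikui → ehishkahkikii.
Apply vowel deletion: ehishkahkikii → ehishkahkiki.

ehishkahkiki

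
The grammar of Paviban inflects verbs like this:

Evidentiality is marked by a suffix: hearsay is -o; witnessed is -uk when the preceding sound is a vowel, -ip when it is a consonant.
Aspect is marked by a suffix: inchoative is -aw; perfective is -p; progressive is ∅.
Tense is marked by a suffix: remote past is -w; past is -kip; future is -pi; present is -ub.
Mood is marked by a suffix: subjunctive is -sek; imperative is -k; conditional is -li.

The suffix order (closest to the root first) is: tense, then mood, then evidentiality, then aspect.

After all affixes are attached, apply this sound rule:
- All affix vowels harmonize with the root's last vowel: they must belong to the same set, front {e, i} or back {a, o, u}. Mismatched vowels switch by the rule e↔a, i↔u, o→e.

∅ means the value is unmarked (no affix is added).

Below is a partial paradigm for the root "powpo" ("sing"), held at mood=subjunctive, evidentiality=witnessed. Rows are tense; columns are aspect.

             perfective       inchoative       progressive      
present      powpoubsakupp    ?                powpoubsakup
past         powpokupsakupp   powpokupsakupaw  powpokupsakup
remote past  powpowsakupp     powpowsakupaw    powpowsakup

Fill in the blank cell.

powpoubsakupaw

Attach tense present -ub → powpoub.
Attach mood subjunctive -sek → powpoubsek.
Attach evidentiality witnessed -ip (after consonant 'k') → powpoubsekip.
Attach aspect inchoative -aw → powpoubsekipaw.
Apply vowel harmony: powpoubsekipaw → powpoubsakupaw.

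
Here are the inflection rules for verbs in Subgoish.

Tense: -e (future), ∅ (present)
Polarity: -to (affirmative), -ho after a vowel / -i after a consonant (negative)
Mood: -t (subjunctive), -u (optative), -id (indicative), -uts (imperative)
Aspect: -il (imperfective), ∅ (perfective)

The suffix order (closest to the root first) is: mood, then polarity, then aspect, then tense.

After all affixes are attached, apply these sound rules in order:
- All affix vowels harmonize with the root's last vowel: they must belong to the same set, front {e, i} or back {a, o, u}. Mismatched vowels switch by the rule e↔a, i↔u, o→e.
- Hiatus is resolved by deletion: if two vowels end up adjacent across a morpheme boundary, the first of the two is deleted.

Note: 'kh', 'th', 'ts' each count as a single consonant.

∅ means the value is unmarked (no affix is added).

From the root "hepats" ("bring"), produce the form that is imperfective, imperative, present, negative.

hepatsutsul

Attach mood imperative -uts → hepatsuts.
Attach polarity negative -i (after consonant 'ts') → hepatsutsi.
Attach aspect imperfective -il → hepatsutsiil.
tense = present: zero marking, form stays hepatsutsiil.
Apply vowel harmony: hepatsutsiil → hepatsutsuul.
Apply vowel deletion: hepatsutsuul → hepatsutsul.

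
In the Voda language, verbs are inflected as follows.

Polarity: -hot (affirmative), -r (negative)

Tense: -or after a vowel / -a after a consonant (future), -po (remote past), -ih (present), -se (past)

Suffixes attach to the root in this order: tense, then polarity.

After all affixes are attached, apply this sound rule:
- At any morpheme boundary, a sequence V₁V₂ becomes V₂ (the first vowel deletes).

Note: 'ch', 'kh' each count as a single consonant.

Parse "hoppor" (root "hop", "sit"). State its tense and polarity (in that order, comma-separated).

Segment: hop-po-r.
tense: -po → remote past.
polarity: -r → negative.

remote past, negative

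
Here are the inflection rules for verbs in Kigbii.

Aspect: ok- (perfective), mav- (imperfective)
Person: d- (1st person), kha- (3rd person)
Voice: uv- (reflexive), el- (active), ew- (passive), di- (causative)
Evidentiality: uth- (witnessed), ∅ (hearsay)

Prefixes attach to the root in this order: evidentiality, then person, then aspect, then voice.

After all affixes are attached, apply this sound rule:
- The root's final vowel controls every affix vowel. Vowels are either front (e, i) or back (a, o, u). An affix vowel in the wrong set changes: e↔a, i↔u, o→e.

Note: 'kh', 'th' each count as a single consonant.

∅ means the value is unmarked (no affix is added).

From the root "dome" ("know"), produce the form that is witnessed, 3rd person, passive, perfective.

Attach evidentiality witnessed uth- → uthdome.
Attach person 3rd person kha- → khauthdome.
Attach aspect perfective ok- → okkhauthdome.
Attach voice passive ew- → ewokkhauthdome.
Apply vowel harmony: ewokkhauthdome → ewekkheithdome.

ewekkheithdome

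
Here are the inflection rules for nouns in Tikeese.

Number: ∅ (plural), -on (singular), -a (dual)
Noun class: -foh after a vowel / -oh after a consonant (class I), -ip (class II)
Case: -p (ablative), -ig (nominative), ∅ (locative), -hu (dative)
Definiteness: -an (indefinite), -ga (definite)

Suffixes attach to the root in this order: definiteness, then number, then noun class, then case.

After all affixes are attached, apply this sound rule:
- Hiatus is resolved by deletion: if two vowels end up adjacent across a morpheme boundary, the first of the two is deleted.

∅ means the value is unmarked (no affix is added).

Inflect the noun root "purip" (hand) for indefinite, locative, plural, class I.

Attach definiteness indefinite -an → puripan.
number = plural: zero marking, form stays puripan.
Attach noun class class I -oh (after consonant 'n') → puripanoh.
case = locative: zero marking, form stays puripanoh.
Vowel deletion: no change.

puripanoh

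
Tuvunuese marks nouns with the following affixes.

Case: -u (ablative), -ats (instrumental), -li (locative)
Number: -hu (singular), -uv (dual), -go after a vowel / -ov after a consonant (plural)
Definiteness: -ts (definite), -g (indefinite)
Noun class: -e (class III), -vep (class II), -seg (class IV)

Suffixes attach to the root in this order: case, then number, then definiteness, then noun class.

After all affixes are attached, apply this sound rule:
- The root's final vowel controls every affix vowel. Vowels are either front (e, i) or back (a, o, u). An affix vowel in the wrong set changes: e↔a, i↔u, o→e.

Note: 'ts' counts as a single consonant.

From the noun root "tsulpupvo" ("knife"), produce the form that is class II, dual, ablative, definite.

tsulpupvouuvtsvap

Attach case ablative -u → tsulpupvou.
Attach number dual -uv → tsulpupvouuv.
Attach definiteness definite -ts → tsulpupvouuvts.
Attach noun class class II -vep → tsulpupvouuvtsvep.
Apply vowel harmony: tsulpupvouuvtsvep → tsulpupvouuvtsvap.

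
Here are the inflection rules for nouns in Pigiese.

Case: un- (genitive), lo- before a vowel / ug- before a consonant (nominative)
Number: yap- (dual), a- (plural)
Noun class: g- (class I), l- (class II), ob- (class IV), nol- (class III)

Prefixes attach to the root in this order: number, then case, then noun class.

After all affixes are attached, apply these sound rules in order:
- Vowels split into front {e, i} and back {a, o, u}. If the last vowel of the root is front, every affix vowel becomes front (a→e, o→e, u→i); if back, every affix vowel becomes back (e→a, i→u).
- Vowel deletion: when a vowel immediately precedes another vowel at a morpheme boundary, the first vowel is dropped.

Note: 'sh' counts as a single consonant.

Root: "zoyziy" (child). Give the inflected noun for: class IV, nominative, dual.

ebigyepzoyziy

Attach number dual yap- → yapzoyziy.
Attach case nominative ug- (before consonant 'y') → ugyapzoyziy.
Attach noun class class IV ob- → obugyapzoyziy.
Apply vowel harmony: obugyapzoyziy → ebigyepzoyziy.
Vowel deletion: no change.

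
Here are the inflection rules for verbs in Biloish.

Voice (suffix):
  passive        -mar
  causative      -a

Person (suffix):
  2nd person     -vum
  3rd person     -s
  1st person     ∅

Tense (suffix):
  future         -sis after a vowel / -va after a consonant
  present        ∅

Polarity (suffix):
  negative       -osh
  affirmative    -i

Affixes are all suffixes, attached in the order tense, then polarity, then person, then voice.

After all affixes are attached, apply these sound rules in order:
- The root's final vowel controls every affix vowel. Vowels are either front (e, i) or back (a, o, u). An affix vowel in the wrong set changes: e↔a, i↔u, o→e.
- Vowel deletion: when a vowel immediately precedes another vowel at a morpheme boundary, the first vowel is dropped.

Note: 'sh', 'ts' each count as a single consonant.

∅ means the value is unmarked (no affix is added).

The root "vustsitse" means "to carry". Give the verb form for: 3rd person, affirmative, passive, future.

Attach tense future -sis (after vowel 'e') → vustsitsesis.
Attach polarity affirmative -i → vustsitsesisi.
Attach person 3rd person -s → vustsitsesisis.
Attach voice passive -mar → vustsitsesisismar.
Apply vowel harmony: vustsitsesisismar → vustsitsesisismer.
Vowel deletion: no change.

vustsitsesisismer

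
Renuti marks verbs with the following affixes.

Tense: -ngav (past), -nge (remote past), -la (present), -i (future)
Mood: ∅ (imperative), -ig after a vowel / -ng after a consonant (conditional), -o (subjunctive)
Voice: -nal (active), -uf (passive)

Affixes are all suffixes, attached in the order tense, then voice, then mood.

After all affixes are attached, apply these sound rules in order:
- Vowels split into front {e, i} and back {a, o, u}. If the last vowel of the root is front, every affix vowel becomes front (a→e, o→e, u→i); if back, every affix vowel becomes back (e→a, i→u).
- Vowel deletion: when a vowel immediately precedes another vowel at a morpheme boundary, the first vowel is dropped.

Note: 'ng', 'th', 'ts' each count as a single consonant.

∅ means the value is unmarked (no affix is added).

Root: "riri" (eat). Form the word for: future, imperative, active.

ririnel

Attach tense future -i → ririi.
Attach voice active -nal → ririinal.
mood = imperative: zero marking, form stays ririinal.
Apply vowel harmony: ririinal → ririinel.
Apply vowel deletion: ririinel → ririnel.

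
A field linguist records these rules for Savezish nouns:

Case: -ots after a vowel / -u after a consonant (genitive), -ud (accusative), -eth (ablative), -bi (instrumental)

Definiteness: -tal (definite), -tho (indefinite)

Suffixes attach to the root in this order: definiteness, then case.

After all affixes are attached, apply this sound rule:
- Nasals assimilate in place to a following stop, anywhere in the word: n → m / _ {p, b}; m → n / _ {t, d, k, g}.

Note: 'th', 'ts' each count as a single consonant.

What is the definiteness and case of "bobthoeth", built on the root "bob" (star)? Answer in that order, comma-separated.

indefinite, ablative

Segment: bob-tho-eth.
definiteness: -tho → indefinite.
case: -eth → ablative.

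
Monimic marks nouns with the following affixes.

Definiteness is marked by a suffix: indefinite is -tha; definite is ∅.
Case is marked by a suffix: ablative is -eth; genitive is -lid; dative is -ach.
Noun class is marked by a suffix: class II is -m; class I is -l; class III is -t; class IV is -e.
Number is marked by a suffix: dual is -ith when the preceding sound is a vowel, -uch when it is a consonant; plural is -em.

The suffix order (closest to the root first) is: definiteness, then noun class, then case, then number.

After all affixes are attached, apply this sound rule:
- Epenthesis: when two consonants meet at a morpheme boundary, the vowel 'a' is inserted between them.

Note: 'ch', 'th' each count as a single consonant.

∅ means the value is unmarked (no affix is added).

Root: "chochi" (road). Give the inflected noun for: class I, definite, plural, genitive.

chochilalidem

definiteness = definite: zero marking, form stays chochi.
Attach noun class class I -l → chochil.
Attach case genitive -lid → chochillid.
Attach number plural -em → chochillidem.
Apply epenthesis: chochillidem → chochilalidem.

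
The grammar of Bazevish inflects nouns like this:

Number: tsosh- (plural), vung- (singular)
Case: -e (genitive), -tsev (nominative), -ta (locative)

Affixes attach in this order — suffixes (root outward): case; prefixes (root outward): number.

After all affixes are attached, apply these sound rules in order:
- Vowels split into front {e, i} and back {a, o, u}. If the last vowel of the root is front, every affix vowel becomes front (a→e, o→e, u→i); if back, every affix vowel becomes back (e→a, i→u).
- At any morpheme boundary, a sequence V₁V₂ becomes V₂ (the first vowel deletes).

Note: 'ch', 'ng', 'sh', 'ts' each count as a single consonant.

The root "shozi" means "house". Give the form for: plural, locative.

Attach case locative -ta → shozita.
Attach number plural tsosh- → tsoshshozita.
Apply vowel harmony: tsoshshozita → tseshshozite.
Vowel deletion: no change.

tseshshozite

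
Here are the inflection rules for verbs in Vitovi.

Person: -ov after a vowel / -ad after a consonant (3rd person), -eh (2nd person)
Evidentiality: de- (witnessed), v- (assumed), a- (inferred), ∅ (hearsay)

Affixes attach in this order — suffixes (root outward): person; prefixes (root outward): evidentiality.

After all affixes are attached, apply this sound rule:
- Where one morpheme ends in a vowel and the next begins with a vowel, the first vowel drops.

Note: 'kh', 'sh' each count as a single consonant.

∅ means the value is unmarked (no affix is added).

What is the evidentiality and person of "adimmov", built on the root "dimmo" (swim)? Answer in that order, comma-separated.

Segment: a-dimmo-ov.
evidentiality: a- → inferred.
person: -ov/ad → 3rd person.

inferred, 3rd person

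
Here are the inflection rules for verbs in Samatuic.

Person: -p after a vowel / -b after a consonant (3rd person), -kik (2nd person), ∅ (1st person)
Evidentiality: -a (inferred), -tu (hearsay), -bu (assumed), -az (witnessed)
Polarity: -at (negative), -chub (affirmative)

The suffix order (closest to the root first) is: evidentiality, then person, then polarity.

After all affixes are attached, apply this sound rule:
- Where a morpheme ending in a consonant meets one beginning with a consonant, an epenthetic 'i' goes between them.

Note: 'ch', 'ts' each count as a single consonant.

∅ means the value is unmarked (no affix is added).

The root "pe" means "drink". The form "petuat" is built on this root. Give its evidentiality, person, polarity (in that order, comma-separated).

Segment: pe-tu-at.
evidentiality: -tu → hearsay.
person: ∅ → 1st person.
polarity: -at → negative.

hearsay, 1st person, negative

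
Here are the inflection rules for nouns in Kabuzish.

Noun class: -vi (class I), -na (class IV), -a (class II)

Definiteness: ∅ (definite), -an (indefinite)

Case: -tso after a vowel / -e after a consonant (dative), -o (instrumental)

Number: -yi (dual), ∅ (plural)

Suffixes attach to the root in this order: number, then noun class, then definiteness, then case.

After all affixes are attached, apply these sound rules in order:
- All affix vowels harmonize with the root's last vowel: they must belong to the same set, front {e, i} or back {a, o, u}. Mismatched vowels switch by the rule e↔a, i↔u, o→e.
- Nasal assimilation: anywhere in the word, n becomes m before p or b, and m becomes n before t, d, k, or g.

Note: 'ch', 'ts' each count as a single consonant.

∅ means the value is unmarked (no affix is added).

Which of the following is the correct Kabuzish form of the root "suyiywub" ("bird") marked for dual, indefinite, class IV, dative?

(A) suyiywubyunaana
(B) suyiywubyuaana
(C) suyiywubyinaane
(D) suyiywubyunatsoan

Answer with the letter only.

Attach number dual -yi → suyiywubyi.
Attach noun class class IV -na → suyiywubyina.
Attach definiteness indefinite -an → suyiywubyinaan.
Attach case dative -e (after consonant 'n') → suyiywubyinaane.
Apply vowel harmony: suyiywubyinaane → suyiywubyunaana.
Nasal assimilation: no change.
So the correct form is suyiywubyunaana, option (A).
(C) suyiywubyinaane is wrong: it fails to apply the sound rule(s).
(D) suyiywubyunatsoan is wrong: it has the affixes in the wrong order.
(B) suyiywubyuaana is wrong: it uses class II instead of class IV for noun class.

A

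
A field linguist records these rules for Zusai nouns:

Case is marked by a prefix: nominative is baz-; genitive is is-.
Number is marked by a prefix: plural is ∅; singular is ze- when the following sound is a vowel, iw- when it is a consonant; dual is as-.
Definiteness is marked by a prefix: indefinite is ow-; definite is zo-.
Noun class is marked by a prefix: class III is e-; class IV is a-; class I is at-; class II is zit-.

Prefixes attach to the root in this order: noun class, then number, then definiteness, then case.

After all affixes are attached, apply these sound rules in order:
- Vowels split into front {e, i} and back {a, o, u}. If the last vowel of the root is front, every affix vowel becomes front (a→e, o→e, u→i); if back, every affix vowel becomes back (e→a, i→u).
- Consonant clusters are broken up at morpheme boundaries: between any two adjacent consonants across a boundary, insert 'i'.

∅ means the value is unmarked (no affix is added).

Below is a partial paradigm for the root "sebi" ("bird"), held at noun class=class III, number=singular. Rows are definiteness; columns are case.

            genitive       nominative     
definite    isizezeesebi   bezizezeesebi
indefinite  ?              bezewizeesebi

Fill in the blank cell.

isewizeesebi

Attach noun class class III e- → esebi.
Attach number singular ze- (before vowel 'e') → zeesebi.
Attach definiteness indefinite ow- → owzeesebi.
Attach case genitive is- → isowzeesebi.
Apply vowel harmony: isowzeesebi → isewzeesebi.
Apply epenthesis: isewzeesebi → isewizeesebi.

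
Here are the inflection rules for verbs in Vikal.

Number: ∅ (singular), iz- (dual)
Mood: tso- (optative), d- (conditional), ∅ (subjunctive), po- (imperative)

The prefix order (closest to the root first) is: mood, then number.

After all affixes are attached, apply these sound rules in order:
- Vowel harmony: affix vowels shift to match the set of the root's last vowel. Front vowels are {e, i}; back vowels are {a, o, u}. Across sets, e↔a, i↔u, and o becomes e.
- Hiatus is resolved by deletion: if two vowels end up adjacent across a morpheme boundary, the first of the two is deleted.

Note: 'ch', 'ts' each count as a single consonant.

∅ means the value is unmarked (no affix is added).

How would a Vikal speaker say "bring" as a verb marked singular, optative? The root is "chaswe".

Attach mood optative tso- → tsochaswe.
number = singular: zero marking, form stays tsochaswe.
Apply vowel harmony: tsochaswe → tsechaswe.
Vowel deletion: no change.

tsechaswe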